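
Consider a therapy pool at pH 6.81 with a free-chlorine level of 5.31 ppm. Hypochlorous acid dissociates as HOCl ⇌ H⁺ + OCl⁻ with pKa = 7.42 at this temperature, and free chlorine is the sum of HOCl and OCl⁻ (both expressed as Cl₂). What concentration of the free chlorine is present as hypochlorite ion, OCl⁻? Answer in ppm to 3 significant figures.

[OCl⁻]/[HOCl] = 10^(pH − pKa) = 10^(6.81 − 7.42) = 10^-0.61 = 0.2455.
Fraction as HOCl = 1 / (1 + 0.2455) = 0.8029.
OCl⁻ = (1 − 0.8029) × 5.31 ppm = 1.047 ppm.

1.05 ppm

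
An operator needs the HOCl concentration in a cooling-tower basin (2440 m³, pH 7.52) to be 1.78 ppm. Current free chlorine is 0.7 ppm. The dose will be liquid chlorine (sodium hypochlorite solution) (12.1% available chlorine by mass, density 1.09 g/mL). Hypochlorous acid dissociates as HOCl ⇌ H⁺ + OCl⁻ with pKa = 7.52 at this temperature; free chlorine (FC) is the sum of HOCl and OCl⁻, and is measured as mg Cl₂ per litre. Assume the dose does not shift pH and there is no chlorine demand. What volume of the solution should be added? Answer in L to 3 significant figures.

Volume: 2440 m³ = 2,440,000 L.
[OCl⁻]/[HOCl] = 10^(pH − pKa) = 10^(7.52 − 7.52) = 1; fraction as HOCl = 1/(1 + 1) = 0.5.
Free chlorine required for 1.78 ppm HOCl: 1.78 / 0.5 = 3.56 ppm.
FC to add: 3.56 − 0.7 = 2.86 mg/L as Cl₂.
Cl₂ equivalent: 2.86 mg/L × 2,440,000 L = 6978 g.
Product at 12.1% available Cl: 6978 / 0.121 = 57,670 g.
Volume: 57,670 g ÷ 1.09 g/mL = 52,910 mL.

52.9 L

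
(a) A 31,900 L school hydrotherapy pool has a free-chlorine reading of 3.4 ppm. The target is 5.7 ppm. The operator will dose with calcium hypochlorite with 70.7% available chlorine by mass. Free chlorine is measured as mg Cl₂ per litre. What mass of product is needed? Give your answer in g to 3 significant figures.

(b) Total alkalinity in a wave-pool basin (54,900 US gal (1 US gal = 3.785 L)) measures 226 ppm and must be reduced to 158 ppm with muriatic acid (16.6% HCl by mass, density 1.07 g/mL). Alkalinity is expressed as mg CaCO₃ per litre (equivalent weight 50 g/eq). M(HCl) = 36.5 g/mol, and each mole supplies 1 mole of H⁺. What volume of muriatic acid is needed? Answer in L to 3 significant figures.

(a) Chlorine deficit: 5.7 − 3.4 = 2.3 ppm = 2.3 mg/L as Cl₂.
(a) Cl₂ equivalent needed: 2.3 mg/L × 31,900 L = 73,370 mg = 73.37 g.
(a) Product at 70.7% available chlorine: 73.37 / 0.707 = 103.8 g.

(b) Volume: 54,900 US gal × 3.785 L/gal = 207,796 L.
(b) Alkalinity to neutralize: (226 − 158) = 68 mg/L as CaCO₃ × 207,796 L = 14,130 g as CaCO₃.
(b) Equivalents of H⁺ required: 14,130 ÷ 50 g/eq = 282.6 eq = 282.6 mol HCl.
(b) Mass of HCl: 282.6 × 36.5 = 10,320 g.
(b) Mass of 16.6% solution: 10,320 / 0.166 = 62,140 g.
(b) Volume: 62,140 g ÷ 1.07 g/mL = 58,070 mL.

(a) 104 g; (b) 58.1 L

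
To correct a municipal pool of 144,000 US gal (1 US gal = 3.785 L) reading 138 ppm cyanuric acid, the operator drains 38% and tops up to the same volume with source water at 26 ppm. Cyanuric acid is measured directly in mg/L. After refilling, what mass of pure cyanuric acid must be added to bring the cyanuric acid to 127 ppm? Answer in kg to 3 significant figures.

17.2 kg

Volume: 144,000 US gal × 3.785 L/gal = 545,040 L.
After draining 38% and refilling: 138 × 0.62 + 26 × 0.38 = 95.44 ppm.
Deficit to target: 127 − 95.44 = 31.56 mg/L.
Mass: 31.56 mg/L × 545,040 L = 17,200 g cyanuric acid.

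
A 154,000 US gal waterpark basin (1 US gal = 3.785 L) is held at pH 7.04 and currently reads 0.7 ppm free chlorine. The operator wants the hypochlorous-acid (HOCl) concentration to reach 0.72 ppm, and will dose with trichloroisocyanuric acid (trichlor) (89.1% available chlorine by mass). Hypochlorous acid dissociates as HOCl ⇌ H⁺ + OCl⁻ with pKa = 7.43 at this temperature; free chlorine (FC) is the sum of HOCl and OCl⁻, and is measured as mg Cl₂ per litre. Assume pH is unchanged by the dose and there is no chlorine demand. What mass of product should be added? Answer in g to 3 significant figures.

205 g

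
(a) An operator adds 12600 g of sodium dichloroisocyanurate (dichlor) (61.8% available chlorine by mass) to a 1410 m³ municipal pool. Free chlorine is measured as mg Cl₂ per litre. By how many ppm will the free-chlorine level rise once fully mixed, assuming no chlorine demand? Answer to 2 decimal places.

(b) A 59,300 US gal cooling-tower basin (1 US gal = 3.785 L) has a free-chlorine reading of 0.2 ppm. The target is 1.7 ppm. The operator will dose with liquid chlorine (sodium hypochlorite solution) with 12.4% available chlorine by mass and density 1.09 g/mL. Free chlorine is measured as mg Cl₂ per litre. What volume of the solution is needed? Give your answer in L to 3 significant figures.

(a) Volume: 1410 m³ = 1,410,000 L.
(a) Available chlorine delivered: 12,600 g × 0.618 = 7787 g as Cl₂.
(a) Concentration rise: 7787 g / 1,410,000 L = 5.523 mg/L = 5.52 ppm.

(b) Volume: 59,300 US gal × 3.785 L/gal = 224,450 L.
(b) Chlorine deficit: 1.7 − 0.2 = 1.5 ppm = 1.5 mg/L as Cl₂.
(b) Cl₂ equivalent needed: 1.5 mg/L × 224,450 L = 336,700 mg = 336.7 g.
(b) Product at 12.4% available chlorine: 336.7 / 0.124 = 2715 g.
(b) Volume at density 1.09 g/mL: 2715 g ÷ 1.09 g/mL = 2491 mL.

(a) 5.52 ppm; (b) 2.49 L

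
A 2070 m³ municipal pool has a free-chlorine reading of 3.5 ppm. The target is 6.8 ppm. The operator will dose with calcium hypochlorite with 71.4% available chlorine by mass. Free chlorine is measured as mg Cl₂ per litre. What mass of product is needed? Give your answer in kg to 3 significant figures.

9.57 kg

Volume: 2070 m³ = 2,070,000 L.
Chlorine deficit: 6.8 − 3.5 = 3.3 ppm = 3.3 mg/L as Cl₂.
Cl₂ equivalent needed: 3.3 mg/L × 2,070,000 L = 6,831,000 mg = 6831 g.
Product at 71.4% available chlorine: 6831 / 0.714 = 9567 g.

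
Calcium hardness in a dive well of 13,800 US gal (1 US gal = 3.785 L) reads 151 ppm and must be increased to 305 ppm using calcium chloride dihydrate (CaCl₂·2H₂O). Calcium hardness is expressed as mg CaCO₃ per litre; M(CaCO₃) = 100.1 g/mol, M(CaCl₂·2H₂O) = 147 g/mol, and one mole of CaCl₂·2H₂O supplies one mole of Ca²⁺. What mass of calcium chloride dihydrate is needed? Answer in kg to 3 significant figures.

11.8 kg

Volume: 13,800 US gal × 3.785 L/gal = 52,233 L.
Hardness to add: (305 − 151) = 154 mg/L as CaCO₃ × 52,233 L = 8044 g as CaCO₃.
Moles of Ca²⁺ (1 mol Ca²⁺ ≡ 1 mol CaCO₃): 8044 / 100.1 g/mol = 80.36 mol.
Mass of CaCl₂·2H₂O: 80.36 × 147 = 11,810 g.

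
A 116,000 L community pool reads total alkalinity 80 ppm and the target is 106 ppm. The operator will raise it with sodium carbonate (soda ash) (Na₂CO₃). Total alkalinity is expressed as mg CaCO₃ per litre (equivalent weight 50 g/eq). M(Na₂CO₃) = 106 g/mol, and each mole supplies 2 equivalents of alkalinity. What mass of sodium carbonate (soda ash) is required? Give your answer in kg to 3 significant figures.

3.20 kg

Alkalinity to add: (106 − 80) = 26 mg/L as CaCO₃ × 116,000 L = 3016 g as CaCO₃.
Equivalents: 3016 g ÷ 50 g/eq = 60.32 eq.
Each mole of Na₂CO₃ supplies 2 eq, so 60.32 / 2 = 30.16 mol.
Mass: 30.16 mol × 106 g/mol = 3197 g.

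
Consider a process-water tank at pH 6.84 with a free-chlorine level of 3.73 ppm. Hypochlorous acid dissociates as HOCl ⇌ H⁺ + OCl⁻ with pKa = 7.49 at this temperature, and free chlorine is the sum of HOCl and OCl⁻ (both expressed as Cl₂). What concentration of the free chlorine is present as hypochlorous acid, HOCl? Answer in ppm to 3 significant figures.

3.05 ppm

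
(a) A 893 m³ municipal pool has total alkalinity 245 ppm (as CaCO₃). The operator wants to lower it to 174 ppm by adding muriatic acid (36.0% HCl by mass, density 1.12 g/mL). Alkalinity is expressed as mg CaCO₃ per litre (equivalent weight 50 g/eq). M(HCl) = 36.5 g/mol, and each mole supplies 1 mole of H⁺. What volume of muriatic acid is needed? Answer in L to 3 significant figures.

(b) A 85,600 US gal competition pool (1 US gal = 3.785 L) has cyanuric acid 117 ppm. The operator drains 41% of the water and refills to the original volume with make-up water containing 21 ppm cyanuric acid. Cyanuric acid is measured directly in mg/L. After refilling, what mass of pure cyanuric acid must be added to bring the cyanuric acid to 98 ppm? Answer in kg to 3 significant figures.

(a) 115 L; (b) 6.60 kg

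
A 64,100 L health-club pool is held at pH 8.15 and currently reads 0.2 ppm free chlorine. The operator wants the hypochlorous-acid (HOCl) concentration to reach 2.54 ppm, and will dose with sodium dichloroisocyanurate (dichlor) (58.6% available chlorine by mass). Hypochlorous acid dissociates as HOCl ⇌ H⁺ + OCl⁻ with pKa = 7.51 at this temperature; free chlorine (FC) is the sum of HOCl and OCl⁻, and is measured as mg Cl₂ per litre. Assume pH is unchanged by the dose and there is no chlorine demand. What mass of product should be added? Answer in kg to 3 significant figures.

1.47 kg

[OCl⁻]/[HOCl] = 10^(pH − pKa) = 10^(8.15 − 7.51) = 4.365; fraction as HOCl = 1/(1 + 4.365) = 0.1864.
Free chlorine required for 2.54 ppm HOCl: 2.54 / 0.1864 = 13.63 ppm.
FC to add: 13.63 − 0.2 = 13.43 mg/L as Cl₂.
Cl₂ equivalent: 13.43 mg/L × 64,100 L = 860.7 g.
Product at 58.6% available Cl: 860.7 / 0.586 = 1469 g.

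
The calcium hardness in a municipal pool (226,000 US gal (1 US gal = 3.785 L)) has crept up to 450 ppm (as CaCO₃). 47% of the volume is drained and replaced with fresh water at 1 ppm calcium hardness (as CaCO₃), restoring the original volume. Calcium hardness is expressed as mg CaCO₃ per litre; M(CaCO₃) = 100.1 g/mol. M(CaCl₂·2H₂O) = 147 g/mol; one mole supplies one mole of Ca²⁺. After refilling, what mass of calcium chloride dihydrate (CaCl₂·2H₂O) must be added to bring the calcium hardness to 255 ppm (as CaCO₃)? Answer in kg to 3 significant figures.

Volume: 226,000 US gal × 3.785 L/gal = 855,410 L.
After draining 47% and refilling: 450 × 0.53 + 1 × 0.47 = 238.97 ppm.
Deficit to target: 255 − 238.97 = 16.03 mg/L.
As CaCO₃: 16.03 mg/L × 855,410 L = 13,710 g; ÷ 100.1 = 137 mol Ca²⁺.
Mass: 137 × 147 = 20,140 g.

20.1 kg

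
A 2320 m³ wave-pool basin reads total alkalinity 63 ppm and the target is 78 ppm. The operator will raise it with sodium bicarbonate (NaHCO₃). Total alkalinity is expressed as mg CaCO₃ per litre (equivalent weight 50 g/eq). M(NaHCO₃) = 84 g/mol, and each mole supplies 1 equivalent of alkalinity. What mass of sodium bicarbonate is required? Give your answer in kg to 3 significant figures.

58.5 kg

Volume: 2320 m³ = 2,320,000 L.
Alkalinity to add: (78 − 63) = 15 mg/L as CaCO₃ × 2,320,000 L = 34,800 g as CaCO₃.
Equivalents: 34,800 g ÷ 50 g/eq = 696 eq.
NaHCO₃ supplies 1 eq per mole → 696 mol.
Mass: 696 mol × 84 g/mol = 58,460 g.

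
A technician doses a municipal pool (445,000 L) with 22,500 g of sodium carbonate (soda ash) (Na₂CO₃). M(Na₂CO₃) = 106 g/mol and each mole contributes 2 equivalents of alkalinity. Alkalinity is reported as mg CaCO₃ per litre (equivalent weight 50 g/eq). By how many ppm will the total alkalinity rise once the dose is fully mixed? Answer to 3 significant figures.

Moles of Na₂CO₃: 22,500 g ÷ 106 g/mol = 212.3 mol → 424.5 eq of alkalinity.
As CaCO₃: 424.5 eq × 50 g/eq = 21,230 g.
Rise: 21,230 g / 445,000 L × 1000 = 47.7 mg/L.

47.7 ppm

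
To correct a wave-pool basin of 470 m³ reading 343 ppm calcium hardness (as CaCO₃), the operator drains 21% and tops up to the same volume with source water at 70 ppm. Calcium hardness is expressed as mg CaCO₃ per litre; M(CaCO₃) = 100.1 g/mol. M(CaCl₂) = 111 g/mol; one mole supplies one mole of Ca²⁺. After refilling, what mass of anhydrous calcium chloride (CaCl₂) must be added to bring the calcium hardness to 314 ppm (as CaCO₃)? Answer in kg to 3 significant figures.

14.8 kg

Volume: 470 m³ = 470,000 L.
After draining 21% and refilling: 343 × 0.79 + 70 × 0.21 = 285.67 ppm.
Deficit to target: 314 − 285.67 = 28.33 mg/L.
As CaCO₃: 28.33 mg/L × 470,000 L = 13,320 g; ÷ 100.1 = 133 mol Ca²⁺.
Mass: 133 × 111 = 14,760 g.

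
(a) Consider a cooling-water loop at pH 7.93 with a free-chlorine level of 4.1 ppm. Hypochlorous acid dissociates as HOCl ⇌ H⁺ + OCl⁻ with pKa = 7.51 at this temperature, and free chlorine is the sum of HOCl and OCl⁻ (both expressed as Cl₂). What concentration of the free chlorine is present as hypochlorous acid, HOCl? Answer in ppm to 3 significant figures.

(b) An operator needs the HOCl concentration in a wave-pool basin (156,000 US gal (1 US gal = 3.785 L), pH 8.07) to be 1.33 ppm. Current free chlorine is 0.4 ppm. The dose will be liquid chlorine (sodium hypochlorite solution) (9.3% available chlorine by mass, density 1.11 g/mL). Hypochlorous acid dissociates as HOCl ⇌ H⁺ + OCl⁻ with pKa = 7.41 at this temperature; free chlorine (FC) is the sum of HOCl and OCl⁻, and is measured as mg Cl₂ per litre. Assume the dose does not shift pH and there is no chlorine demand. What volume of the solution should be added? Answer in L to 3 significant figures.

(a) 1.13 ppm; (b) 40.1 L

(a) [OCl⁻]/[HOCl] = 10^(pH − pKa) = 10^(7.93 − 7.51) = 10^0.42 = 2.63.
(a) Fraction as HOCl = 1 / (1 + 2.63) = 0.2755.
(a) HOCl = 0.2755 × 4.1 ppm = 1.129 ppm.

(b) Volume: 156,000 US gal × 3.785 L/gal = 590,460 L.
(b) [OCl⁻]/[HOCl] = 10^(pH − pKa) = 10^(8.07 − 7.41) = 4.571; fraction as HOCl = 1/(1 + 4.571) = 0.1795.
(b) Free chlorine required for 1.33 ppm HOCl: 1.33 / 0.1795 = 7.409 ppm.
(b) FC to add: 7.409 − 0.4 = 7.009 mg/L as Cl₂.
(b) Cl₂ equivalent: 7.009 mg/L × 590,460 L = 4139 g.
(b) Product at 9.3% available Cl: 4139 / 0.093 = 44,500 g.
(b) Volume: 44,500 g ÷ 1.11 g/mL = 40,090 mL.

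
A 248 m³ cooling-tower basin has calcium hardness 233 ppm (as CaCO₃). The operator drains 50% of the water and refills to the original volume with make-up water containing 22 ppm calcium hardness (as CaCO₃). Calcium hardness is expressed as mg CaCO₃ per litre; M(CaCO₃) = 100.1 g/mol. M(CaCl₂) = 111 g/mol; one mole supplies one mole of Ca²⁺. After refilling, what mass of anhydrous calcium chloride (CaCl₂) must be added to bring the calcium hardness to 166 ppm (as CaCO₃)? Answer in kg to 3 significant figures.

10.6 kg

Volume: 248 m³ = 248,000 L.
After draining 50% and refilling: 233 × 0.50 + 22 × 0.50 = 127.5 ppm.
Deficit to target: 166 − 127.5 = 38.5 mg/L.
As CaCO₃: 38.5 mg/L × 248,000 L = 9548 g; ÷ 100.1 = 95.38 mol Ca²⁺.
Mass: 95.38 × 111 = 10,590 g.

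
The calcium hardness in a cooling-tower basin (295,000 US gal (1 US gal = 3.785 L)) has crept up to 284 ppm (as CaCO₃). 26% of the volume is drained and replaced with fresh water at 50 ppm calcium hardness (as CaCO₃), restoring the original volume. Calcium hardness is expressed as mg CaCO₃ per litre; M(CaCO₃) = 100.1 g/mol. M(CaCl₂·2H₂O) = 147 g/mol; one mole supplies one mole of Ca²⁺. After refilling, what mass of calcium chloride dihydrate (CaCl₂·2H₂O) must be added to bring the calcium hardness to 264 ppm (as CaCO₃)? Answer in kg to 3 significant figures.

67.0 kg

Volume: 295,000 US gal × 3.785 L/gal = 1,116,575 L.
After draining 26% and refilling: 284 × 0.74 + 50 × 0.26 = 223.16 ppm.
Deficit to target: 264 − 223.16 = 40.84 mg/L.
As CaCO₃: 40.84 mg/L × 1,116,575 L = 45,600 g; ÷ 100.1 = 455.6 mol Ca²⁺.
Mass: 455.6 × 147 = 66,970 g.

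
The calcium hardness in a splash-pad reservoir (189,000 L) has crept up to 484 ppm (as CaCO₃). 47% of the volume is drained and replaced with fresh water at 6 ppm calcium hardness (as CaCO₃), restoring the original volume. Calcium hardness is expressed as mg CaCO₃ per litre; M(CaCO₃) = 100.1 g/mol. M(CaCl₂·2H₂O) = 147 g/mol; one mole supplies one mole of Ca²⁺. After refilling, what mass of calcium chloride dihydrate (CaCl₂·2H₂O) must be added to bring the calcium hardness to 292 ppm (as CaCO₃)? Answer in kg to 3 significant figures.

9.06 kg

After draining 47% and refilling: 484 × 0.53 + 6 × 0.47 = 259.34 ppm.
Deficit to target: 292 − 259.34 = 32.66 mg/L.
As CaCO₃: 32.66 mg/L × 189,000 L = 6173 g; ÷ 100.1 = 61.67 mol Ca²⁺.
Mass: 61.67 × 147 = 9065 g.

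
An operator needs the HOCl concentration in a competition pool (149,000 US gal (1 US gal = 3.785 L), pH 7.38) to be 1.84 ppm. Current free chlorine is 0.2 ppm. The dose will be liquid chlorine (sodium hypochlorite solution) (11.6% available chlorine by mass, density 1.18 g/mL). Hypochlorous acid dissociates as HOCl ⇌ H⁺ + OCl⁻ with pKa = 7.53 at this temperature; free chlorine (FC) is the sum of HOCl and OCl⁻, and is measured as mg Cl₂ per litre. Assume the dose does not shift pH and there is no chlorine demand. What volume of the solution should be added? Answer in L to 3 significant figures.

12.1 L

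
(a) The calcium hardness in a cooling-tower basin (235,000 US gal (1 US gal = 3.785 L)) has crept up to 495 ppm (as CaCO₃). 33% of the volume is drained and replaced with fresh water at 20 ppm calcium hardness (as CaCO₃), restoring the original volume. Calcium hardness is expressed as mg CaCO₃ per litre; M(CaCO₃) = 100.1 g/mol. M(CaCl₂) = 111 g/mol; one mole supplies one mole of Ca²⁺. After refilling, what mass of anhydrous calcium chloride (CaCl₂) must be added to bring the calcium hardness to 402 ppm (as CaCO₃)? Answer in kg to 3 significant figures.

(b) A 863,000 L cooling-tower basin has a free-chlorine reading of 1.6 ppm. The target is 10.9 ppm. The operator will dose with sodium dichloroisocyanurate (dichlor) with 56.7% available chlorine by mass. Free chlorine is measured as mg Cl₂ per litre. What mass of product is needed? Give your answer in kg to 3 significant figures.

(a) 62.9 kg; (b) 14.2 kg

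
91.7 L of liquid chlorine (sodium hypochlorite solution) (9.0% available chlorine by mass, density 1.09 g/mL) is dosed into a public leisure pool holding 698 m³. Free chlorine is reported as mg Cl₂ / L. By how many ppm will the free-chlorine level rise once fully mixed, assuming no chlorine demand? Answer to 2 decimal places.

Volume: 698 m³ = 698,000 L.
Mass of solution: 91.7 L × 1000 mL/L × 1.09 g/mL = 99,950 g.
Available chlorine delivered: 99,950 g × 0.09 = 8996 g as Cl₂.
Concentration rise: 8996 g / 698,000 L = 12.89 mg/L = 12.89 ppm.

12.89 ppm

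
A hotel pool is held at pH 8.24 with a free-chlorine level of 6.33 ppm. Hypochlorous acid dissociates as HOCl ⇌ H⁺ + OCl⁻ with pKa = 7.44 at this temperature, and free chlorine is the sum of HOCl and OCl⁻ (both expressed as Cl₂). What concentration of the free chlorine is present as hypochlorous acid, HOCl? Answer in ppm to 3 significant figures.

0.866 ppm

[OCl⁻]/[HOCl] = 10^(pH − pKa) = 10^(8.24 − 7.44) = 10^0.80 = 6.31.
Fraction as HOCl = 1 / (1 + 6.31) = 0.1368.
HOCl = 0.1368 × 6.33 ppm = 0.866 ppm.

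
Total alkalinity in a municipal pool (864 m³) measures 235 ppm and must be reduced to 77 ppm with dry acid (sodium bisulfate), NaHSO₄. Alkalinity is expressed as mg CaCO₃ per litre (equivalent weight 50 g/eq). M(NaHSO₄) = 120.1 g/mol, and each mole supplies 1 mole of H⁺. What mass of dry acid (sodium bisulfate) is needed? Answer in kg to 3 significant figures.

328 kg

Volume: 864 m³ = 864,000 L.
Alkalinity to neutralize: (235 − 77) = 158 mg/L as CaCO₃ × 864,000 L = 136,500 g as CaCO₃.
Equivalents of H⁺ required: 136,500 ÷ 50 g/eq = 2730 eq = 2730 mol NaHSO₄.
Mass of NaHSO₄: 2730 × 120.1 = 327,900 g.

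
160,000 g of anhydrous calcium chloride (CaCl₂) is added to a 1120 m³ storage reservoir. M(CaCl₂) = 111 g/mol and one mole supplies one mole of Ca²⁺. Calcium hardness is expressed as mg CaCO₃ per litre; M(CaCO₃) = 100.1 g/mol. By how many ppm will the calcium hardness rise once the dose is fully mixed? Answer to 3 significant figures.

Volume: 1120 m³ = 1,120,000 L.
Moles of Ca²⁺: 160,000 g ÷ 111 g/mol = 1441 mol.
As CaCO₃: 1441 mol × 100.1 g/mol = 144,300 g.
Rise: 144,300 g / 1,120,000 L × 1000 = 128.8 mg/L.

129 ppm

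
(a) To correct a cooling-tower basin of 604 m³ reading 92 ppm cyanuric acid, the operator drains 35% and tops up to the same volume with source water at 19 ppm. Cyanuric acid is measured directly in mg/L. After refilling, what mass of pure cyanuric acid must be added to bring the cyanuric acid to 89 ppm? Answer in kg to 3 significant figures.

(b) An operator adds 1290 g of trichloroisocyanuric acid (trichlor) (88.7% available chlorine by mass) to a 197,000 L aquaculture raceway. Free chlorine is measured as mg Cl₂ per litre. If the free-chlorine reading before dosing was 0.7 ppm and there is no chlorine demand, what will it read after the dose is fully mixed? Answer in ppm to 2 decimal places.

(a) 13.6 kg; (b) 6.51 ppm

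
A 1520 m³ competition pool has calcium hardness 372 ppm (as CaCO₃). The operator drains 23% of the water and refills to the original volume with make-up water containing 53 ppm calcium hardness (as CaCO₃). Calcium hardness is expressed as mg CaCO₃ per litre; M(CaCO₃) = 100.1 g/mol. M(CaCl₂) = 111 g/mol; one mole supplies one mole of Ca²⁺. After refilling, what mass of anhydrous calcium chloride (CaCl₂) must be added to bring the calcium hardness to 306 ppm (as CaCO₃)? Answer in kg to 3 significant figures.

Volume: 1520 m³ = 1,520,000 L.
After draining 23% and refilling: 372 × 0.77 + 53 × 0.23 = 298.63 ppm.
Deficit to target: 306 − 298.63 = 7.37 mg/L.
As CaCO₃: 7.37 mg/L × 1,520,000 L = 11,200 g; ÷ 100.1 = 111.9 mol Ca²⁺.
Mass: 111.9 × 111 = 12,420 g.

12.4 kg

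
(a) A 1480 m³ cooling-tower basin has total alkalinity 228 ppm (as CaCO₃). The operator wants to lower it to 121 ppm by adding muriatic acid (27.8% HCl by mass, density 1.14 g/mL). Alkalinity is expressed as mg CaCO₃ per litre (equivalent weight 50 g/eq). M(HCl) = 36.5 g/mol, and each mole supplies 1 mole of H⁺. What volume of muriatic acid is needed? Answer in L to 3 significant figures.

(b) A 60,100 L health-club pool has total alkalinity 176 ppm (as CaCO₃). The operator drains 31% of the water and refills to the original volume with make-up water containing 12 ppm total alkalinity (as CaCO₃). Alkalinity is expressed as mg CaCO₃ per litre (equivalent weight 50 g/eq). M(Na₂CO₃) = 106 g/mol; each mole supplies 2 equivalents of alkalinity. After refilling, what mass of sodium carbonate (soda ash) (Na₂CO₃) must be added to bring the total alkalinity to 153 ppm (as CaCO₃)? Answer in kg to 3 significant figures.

(a) Volume: 1480 m³ = 1,480,000 L.
(a) Alkalinity to neutralize: (228 − 121) = 107 mg/L as CaCO₃ × 1,480,000 L = 158,400 g as CaCO₃.
(a) Equivalents of H⁺ required: 158,400 ÷ 50 g/eq = 3167 eq = 3167 mol HCl.
(a) Mass of HCl: 3167 × 36.5 = 115,600 g.
(a) Mass of 27.8% solution: 115,600 / 0.278 = 415,800 g.
(a) Volume: 415,800 g ÷ 1.14 g/mL = 364,800 mL.

(b) After draining 31% and refilling: 176 × 0.69 + 12 × 0.31 = 125.16 ppm.
(b) Deficit to target: 153 − 125.16 = 27.84 mg/L.
(b) As CaCO₃: 27.84 mg/L × 60,100 L = 1673 g; ÷ 50 g/eq ÷ 2 = 16.73 mol Na₂CO₃.
(b) Mass: 16.73 × 106 = 1774 g.

(a) 365 L; (b) 1.77 kg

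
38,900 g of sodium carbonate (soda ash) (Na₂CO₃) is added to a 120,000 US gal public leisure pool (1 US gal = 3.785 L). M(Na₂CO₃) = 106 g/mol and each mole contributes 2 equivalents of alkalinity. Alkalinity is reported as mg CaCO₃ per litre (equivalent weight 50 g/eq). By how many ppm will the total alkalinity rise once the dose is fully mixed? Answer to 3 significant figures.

80.8 ppm

Volume: 120,000 US gal × 3.785 L/gal = 454,200 L.
Moles of Na₂CO₃: 38,900 g ÷ 106 g/mol = 367 mol → 734 eq of alkalinity.
As CaCO₃: 734 eq × 50 g/eq = 36,700 g.
Rise: 36,700 g / 454,200 L × 1000 = 80.8 mg/L.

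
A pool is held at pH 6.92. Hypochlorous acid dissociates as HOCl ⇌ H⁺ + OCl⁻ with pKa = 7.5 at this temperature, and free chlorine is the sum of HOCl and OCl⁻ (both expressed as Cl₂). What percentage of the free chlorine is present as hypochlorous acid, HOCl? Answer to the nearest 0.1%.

79.2%

[OCl⁻]/[HOCl] = 10^(pH − pKa) = 10^(6.92 − 7.5) = 10^-0.58 = 0.263.
Fraction as HOCl = 1 / (1 + 0.263) = 0.7917.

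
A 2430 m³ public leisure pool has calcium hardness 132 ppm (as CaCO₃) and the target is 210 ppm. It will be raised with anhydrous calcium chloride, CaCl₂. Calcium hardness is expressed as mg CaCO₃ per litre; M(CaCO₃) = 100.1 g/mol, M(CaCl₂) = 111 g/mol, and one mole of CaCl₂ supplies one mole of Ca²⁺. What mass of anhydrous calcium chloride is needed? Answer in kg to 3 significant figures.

Volume: 2430 m³ = 2,430,000 L.
Hardness to add: (210 − 132) = 78 mg/L as CaCO₃ × 2,430,000 L = 189,500 g as CaCO₃.
Moles of Ca²⁺ (1 mol Ca²⁺ ≡ 1 mol CaCO₃): 189,500 / 100.1 g/mol = 1894 mol.
Mass of CaCl₂: 1894 × 111 = 210,200 g.

210 kg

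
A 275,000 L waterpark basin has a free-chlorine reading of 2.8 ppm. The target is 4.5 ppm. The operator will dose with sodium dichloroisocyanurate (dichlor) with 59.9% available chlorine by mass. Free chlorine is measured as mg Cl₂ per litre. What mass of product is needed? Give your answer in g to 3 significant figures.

Chlorine deficit: 4.5 − 2.8 = 1.7 ppm = 1.7 mg/L as Cl₂.
Cl₂ equivalent needed: 1.7 mg/L × 275,000 L = 467,500 mg = 467.5 g.
Product at 59.9% available chlorine: 467.5 / 0.599 = 780.5 g.

780 g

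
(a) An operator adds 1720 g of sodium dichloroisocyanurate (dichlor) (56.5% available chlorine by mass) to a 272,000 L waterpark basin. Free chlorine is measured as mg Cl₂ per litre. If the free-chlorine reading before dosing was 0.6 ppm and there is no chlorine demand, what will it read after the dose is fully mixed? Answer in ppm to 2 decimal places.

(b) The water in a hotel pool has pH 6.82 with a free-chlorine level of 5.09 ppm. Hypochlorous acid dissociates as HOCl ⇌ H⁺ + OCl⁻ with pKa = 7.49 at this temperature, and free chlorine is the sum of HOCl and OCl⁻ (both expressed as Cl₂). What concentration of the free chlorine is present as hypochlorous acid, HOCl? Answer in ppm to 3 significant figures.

(a) Available chlorine delivered: 1720 g × 0.565 = 971.8 g as Cl₂.
(a) Concentration rise: 971.8 g / 272,000 L = 3.573 mg/L = 3.57 ppm.
(a) Final FC: 0.6 + 3.57 = 4.17 ppm.

(b) [OCl⁻]/[HOCl] = 10^(pH − pKa) = 10^(6.82 − 7.49) = 10^-0.67 = 0.2138.
(b) Fraction as HOCl = 1 / (1 + 0.2138) = 0.8239.
(b) HOCl = 0.8239 × 5.09 ppm = 4.193 ppm.

(a) 4.17 ppm; (b) 4.19 ppm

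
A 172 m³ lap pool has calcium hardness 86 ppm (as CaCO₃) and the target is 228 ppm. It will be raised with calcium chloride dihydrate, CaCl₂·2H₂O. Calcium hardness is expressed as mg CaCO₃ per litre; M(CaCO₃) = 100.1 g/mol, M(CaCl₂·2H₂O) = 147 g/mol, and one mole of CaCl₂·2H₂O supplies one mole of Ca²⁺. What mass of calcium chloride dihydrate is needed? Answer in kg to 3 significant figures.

Volume: 172 m³ = 172,000 L.
Hardness to add: (228 − 86) = 142 mg/L as CaCO₃ × 172,000 L = 24,420 g as CaCO₃.
Moles of Ca²⁺ (1 mol Ca²⁺ ≡ 1 mol CaCO₃): 24,420 / 100.1 g/mol = 244 mol.
Mass of CaCl₂·2H₂O: 244 × 147 = 35,870 g.

35.9 kg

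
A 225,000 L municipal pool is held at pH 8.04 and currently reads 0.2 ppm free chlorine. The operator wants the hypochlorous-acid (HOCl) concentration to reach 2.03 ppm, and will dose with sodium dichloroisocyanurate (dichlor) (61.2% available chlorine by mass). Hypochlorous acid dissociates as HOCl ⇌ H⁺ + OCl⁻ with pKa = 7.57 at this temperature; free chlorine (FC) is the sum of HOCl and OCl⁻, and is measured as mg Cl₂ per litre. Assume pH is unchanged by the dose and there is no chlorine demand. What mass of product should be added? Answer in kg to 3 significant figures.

2.88 kg

[OCl⁻]/[HOCl] = 10^(pH − pKa) = 10^(8.04 − 7.57) = 2.951; fraction as HOCl = 1/(1 + 2.951) = 0.2531.
Free chlorine required for 2.03 ppm HOCl: 2.03 / 0.2531 = 8.021 ppm.
FC to add: 8.021 − 0.2 = 7.821 mg/L as Cl₂.
Cl₂ equivalent: 7.821 mg/L × 225,000 L = 1760 g.
Product at 61.2% available Cl: 1760 / 0.612 = 2875 g.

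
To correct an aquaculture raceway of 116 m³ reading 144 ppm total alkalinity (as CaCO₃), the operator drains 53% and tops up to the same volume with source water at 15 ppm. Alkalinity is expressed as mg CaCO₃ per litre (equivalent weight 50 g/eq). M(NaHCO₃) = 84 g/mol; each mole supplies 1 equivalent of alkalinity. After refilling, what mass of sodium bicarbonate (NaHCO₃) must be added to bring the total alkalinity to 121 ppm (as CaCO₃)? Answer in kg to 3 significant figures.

8.84 kg

Volume: 116 m³ = 116,000 L.
After draining 53% and refilling: 144 × 0.47 + 15 × 0.53 = 75.63 ppm.
Deficit to target: 121 − 75.63 = 45.37 mg/L.
As CaCO₃: 45.37 mg/L × 116,000 L = 5263 g; ÷ 50 g/eq ÷ 1 = 105.3 mol NaHCO₃.
Mass: 105.3 × 84 = 8842 g.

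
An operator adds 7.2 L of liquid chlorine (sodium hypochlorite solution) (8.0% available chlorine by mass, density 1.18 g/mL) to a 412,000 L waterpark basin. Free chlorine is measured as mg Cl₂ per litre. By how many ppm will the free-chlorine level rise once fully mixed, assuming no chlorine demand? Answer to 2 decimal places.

1.65 ppm

Mass of solution: 7.2 L × 1000 mL/L × 1.18 g/mL = 8496 g.
Available chlorine delivered: 8496 g × 0.08 = 679.7 g as Cl₂.
Concentration rise: 679.7 g / 412,000 L = 1.65 mg/L = 1.65 ppm.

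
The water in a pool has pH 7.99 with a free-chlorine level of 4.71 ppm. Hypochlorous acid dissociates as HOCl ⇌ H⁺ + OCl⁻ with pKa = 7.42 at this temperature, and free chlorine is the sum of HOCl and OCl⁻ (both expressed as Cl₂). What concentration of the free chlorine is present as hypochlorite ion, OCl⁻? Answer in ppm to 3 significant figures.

3.71 ppm

[OCl⁻]/[HOCl] = 10^(pH − pKa) = 10^(7.99 − 7.42) = 10^0.57 = 3.715.
Fraction as HOCl = 1 / (1 + 3.715) = 0.2121.
OCl⁻ = (1 − 0.2121) × 4.71 ppm = 3.711 ppm.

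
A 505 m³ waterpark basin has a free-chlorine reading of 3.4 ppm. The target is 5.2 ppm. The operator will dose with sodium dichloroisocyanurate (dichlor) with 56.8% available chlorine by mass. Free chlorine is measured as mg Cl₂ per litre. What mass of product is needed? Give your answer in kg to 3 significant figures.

1.60 kg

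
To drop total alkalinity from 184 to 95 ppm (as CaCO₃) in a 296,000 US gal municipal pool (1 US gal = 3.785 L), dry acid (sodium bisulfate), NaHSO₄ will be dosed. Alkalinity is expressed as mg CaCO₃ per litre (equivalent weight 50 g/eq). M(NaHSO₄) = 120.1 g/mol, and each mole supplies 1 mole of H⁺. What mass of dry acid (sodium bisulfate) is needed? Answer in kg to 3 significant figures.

240 kg

Volume: 296,000 US gal × 3.785 L/gal = 1,120,360 L.
Alkalinity to neutralize: (184 − 95) = 89 mg/L as CaCO₃ × 1,120,360 L = 99,710 g as CaCO₃.
Equivalents of H⁺ required: 99,710 ÷ 50 g/eq = 1994 eq = 1994 mol NaHSO₄.
Mass of NaHSO₄: 1994 × 120.1 = 239,500 g.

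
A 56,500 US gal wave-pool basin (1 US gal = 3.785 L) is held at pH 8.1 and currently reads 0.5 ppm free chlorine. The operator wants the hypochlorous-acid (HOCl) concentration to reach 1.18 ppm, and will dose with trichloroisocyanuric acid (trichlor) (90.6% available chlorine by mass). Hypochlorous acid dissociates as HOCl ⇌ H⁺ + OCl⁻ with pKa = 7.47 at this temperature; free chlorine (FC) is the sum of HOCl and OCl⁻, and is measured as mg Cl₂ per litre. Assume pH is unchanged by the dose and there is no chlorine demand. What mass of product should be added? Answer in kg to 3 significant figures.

Volume: 56,500 US gal × 3.785 L/gal = 213,852 L.
[OCl⁻]/[HOCl] = 10^(pH − pKa) = 10^(8.1 − 7.47) = 4.266; fraction as HOCl = 1/(1 + 4.266) = 0.1899.
Free chlorine required for 1.18 ppm HOCl: 1.18 / 0.1899 = 6.214 ppm.
FC to add: 6.214 − 0.5 = 5.714 mg/L as Cl₂.
Cl₂ equivalent: 5.714 mg/L × 213,852 L = 1222 g.
Product at 90.6% available Cl: 1222 / 0.906 = 1349 g.

1.35 kg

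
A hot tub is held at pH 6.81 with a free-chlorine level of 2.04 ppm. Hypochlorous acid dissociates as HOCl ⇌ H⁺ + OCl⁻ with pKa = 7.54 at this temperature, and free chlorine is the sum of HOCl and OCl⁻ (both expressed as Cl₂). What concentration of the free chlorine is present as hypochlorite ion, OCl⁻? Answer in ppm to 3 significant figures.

[OCl⁻]/[HOCl] = 10^(pH − pKa) = 10^(6.81 − 7.54) = 10^-0.73 = 0.1862.
Fraction as HOCl = 1 / (1 + 0.1862) = 0.843.
OCl⁻ = (1 − 0.843) × 2.04 ppm = 0.3202 ppm.

0.320 ppm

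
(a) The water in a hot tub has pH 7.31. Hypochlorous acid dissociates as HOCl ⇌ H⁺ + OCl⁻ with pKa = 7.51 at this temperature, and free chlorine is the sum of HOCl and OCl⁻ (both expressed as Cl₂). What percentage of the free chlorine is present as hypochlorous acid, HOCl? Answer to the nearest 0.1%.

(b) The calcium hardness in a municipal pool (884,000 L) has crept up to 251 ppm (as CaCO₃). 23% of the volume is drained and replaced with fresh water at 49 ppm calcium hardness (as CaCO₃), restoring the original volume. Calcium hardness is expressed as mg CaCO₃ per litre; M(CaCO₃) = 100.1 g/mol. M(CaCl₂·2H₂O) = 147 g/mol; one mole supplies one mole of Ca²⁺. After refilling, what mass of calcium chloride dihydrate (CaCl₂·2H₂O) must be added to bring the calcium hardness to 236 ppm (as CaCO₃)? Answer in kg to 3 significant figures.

(a) 61.3%; (b) 40.8 kg

(a) [OCl⁻]/[HOCl] = 10^(pH − pKa) = 10^(7.31 − 7.51) = 10^-0.20 = 0.631.
(a) Fraction as HOCl = 1 / (1 + 0.631) = 0.6131.

(b) After draining 23% and refilling: 251 × 0.77 + 49 × 0.23 = 204.54 ppm.
(b) Deficit to target: 236 − 204.54 = 31.46 mg/L.
(b) As CaCO₃: 31.46 mg/L × 884,000 L = 27,810 g; ÷ 100.1 = 277.8 mol Ca²⁺.
(b) Mass: 277.8 × 147 = 40,840 g.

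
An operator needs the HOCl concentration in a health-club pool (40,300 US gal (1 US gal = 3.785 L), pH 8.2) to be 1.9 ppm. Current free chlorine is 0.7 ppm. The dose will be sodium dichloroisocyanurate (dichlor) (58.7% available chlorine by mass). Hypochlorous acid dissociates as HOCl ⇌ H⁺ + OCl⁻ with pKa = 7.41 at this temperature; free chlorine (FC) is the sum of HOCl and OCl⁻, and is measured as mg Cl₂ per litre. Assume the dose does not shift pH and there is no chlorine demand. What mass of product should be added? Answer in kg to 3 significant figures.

Volume: 40,300 US gal × 3.785 L/gal = 152,536 L.
[OCl⁻]/[HOCl] = 10^(pH − pKa) = 10^(8.2 − 7.41) = 6.166; fraction as HOCl = 1/(1 + 6.166) = 0.1395.
Free chlorine required for 1.9 ppm HOCl: 1.9 / 0.1395 = 13.62 ppm.
FC to add: 13.62 − 0.7 = 12.92 mg/L as Cl₂.
Cl₂ equivalent: 12.92 mg/L × 152,536 L = 1970 g.
Product at 58.7% available Cl: 1970 / 0.587 = 3356 g.

3.36 kg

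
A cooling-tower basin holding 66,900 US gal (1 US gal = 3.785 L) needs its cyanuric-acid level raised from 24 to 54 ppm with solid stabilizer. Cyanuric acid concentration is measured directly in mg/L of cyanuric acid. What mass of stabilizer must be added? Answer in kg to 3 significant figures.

7.60 kg

Volume: 66,900 US gal × 3.785 L/gal = 253,216 L.
CYA to add: (54 − 24) = 30 mg/L × 253,216 L = 7596 g cyanuric acid.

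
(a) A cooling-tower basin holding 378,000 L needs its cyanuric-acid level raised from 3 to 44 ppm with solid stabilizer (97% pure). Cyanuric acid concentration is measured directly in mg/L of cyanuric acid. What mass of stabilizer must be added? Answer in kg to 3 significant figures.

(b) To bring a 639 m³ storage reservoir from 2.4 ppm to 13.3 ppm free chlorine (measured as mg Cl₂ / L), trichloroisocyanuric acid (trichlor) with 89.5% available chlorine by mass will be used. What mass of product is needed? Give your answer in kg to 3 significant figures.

(a) 16.0 kg; (b) 7.78 kg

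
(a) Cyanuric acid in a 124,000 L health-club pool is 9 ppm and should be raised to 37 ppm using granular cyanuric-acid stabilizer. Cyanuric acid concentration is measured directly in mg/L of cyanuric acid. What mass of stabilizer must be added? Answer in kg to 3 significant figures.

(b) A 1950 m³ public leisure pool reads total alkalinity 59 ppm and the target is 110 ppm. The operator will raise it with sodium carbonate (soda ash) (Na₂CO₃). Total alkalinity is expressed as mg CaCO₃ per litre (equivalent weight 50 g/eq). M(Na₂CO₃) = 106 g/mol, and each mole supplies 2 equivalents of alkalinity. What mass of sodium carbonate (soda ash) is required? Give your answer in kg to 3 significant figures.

(a) 3.47 kg; (b) 105 kg

(a) CYA to add: (37 − 9) = 28 mg/L × 124,000 L = 3472 g cyanuric acid.

(b) Volume: 1950 m³ = 1,950,000 L.
(b) Alkalinity to add: (110 − 59) = 51 mg/L as CaCO₃ × 1,950,000 L = 99,450 g as CaCO₃.
(b) Equivalents: 99,450 g ÷ 50 g/eq = 1989 eq.
(b) Each mole of Na₂CO₃ supplies 2 eq, so 1989 / 2 = 994.5 mol.
(b) Mass: 994.5 mol × 106 g/mol = 105,400 g.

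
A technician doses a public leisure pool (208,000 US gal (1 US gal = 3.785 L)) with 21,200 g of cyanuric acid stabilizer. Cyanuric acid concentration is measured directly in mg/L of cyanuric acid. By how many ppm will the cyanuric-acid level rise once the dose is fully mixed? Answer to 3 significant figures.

26.9 ppm

Volume: 208,000 US gal × 3.785 L/gal = 787,280 L.
Rise: 21,200 g / 787,280 L × 1000 = 26.93 mg/L.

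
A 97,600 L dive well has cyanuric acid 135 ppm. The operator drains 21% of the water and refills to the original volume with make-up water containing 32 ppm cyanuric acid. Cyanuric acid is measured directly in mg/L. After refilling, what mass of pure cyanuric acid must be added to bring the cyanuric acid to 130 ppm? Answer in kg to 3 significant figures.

1.62 kg

After draining 21% and refilling: 135 × 0.79 + 32 × 0.21 = 113.37 ppm.
Deficit to target: 130 − 113.37 = 16.63 mg/L.
Mass: 16.63 mg/L × 97,600 L = 1623 g cyanuric acid.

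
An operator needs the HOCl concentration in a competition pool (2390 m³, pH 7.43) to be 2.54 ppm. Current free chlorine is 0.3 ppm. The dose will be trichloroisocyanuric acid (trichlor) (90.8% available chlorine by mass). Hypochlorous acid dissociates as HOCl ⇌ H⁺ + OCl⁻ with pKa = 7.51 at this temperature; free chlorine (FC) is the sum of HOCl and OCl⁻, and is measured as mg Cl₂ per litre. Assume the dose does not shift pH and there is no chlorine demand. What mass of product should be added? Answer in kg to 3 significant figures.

11.5 kg

Volume: 2390 m³ = 2,390,000 L.
[OCl⁻]/[HOCl] = 10^(pH − pKa) = 10^(7.43 − 7.51) = 0.8318; fraction as HOCl = 1/(1 + 0.8318) = 0.5459.
Free chlorine required for 2.54 ppm HOCl: 2.54 / 0.5459 = 4.653 ppm.
FC to add: 4.653 − 0.3 = 4.353 mg/L as Cl₂.
Cl₂ equivalent: 4.353 mg/L × 2,390,000 L = 10,400 g.
Product at 90.8% available Cl: 10,400 / 0.908 = 11,460 g.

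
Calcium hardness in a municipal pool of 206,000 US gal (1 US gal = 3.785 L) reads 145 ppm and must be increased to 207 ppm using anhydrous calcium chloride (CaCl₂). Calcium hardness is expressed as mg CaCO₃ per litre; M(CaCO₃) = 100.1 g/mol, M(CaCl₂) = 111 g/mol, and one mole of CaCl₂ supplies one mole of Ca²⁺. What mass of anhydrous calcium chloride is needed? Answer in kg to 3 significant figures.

53.6 kg

Volume: 206,000 US gal × 3.785 L/gal = 779,710 L.
Hardness to add: (207 − 145) = 62 mg/L as CaCO₃ × 779,710 L = 48,340 g as CaCO₃.
Moles of Ca²⁺ (1 mol Ca²⁺ ≡ 1 mol CaCO₃): 48,340 / 100.1 g/mol = 482.9 mol.
Mass of CaCl₂: 482.9 × 111 = 53,610 g.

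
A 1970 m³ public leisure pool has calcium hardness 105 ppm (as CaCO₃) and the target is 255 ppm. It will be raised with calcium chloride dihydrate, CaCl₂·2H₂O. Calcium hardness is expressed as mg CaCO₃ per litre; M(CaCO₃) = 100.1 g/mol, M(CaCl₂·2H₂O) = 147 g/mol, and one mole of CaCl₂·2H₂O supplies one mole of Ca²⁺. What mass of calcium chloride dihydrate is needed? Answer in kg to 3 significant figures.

Volume: 1970 m³ = 1,970,000 L.
Hardness to add: (255 − 105) = 150 mg/L as CaCO₃ × 1,970,000 L = 295,500 g as CaCO₃.
Moles of Ca²⁺ (1 mol Ca²⁺ ≡ 1 mol CaCO₃): 295,500 / 100.1 g/mol = 2952 mol.
Mass of CaCl₂·2H₂O: 2952 × 147 = 434,000 g.

434 kg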